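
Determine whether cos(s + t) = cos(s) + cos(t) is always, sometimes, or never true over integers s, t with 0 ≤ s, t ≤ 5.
The claim fails for every pair in the range. For instance at (s, t) = (2, 3): LHS = cos(5) ≈ 0.2837, RHS = cos(3) + cos(2) ≈ -1.406.

Answer: Never true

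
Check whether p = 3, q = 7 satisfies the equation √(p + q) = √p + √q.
Fails

Substituting p = 3, q = 7:

LHS = √(3 + 7) = √(10) ≈ 3.162
RHS = √3 + √7 = √(3) + √(7) ≈ 4.378

LHS ≠ RHS, so the equation does not hold at this point.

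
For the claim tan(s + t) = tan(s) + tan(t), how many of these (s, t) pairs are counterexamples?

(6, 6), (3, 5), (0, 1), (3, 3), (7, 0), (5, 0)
Testing each pair:
(6, 6): LHS = tan(12) ≈ -0.6359, RHS = 2·tan(6) ≈ -0.582 → counterexample
(3, 5): LHS = tan(8) ≈ -6.8, RHS = tan(5) + tan(3) ≈ -3.523 → counterexample
(0, 1): LHS = tan(1) ≈ 1.557, RHS = tan(1) ≈ 1.557 → satisfies claim
(3, 3): LHS = tan(6) ≈ -0.291, RHS = 2·tan(3) ≈ -0.2851 → counterexample
(7, 0): LHS = tan(7) ≈ 0.8714, RHS = tan(7) ≈ 0.8714 → satisfies claim
(5, 0): LHS = tan(5) ≈ -3.381, RHS = tan(5) ≈ -3.381 → satisfies claim

That makes 3 counterexamples.

Answer: 3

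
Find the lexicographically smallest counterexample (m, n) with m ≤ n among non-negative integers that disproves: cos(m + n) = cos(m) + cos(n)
(m, n) = (0, 0)

Substituting (0, 0) into the claim:
LHS = cos(0 + 0) = 1
RHS = cos(0) + cos(0) = 2

Since LHS ≠ RHS, this pair disproves the claim, and no lexicographically smaller pair (m ≤ n, non-negative integers) does.

For instance (3, 4) is also a counterexample (LHS = cos(7) ≈ 0.7539, RHS = cos(3) + cos(4) ≈ -1.644), but it's lexicographically larger.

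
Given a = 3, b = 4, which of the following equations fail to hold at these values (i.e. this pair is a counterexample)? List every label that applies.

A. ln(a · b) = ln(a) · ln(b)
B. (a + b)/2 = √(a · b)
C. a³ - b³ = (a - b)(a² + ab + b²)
A, B

Evaluating each claim at the given values:
A. LHS = ln(12) ≈ 2.485, RHS = ln(3)·ln(4) ≈ 1.523 → fails here (LHS ≠ RHS)
B. LHS = 7/2, RHS = 2·√(3) ≈ 3.464 → fails here (LHS ≠ RHS)
C. LHS = -37, RHS = -37 → holds here (LHS = RHS)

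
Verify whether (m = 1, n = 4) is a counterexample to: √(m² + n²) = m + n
Yes

Substituting m = 1, n = 4:
LHS = √(1² + 4²) = √(17) ≈ 4.123
RHS = 1 + 4 = 5

Since LHS ≠ RHS, this pair disproves the claim.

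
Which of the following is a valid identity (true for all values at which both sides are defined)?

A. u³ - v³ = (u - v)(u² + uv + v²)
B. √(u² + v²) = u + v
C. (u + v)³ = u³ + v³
A: holds — e.g. at (5, 8), both sides equal -387.
B: fails at (3, 7) — LHS = √(58) ≈ 7.616, RHS = 10.
C: fails at (3, 7) — LHS = 1000, RHS = 370.

Answer: A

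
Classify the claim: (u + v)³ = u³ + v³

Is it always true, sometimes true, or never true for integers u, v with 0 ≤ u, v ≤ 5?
Sometimes true

It holds at (u, v) = (1, 0) (both sides equal 1), but fails at (u, v) = (4, 4) (LHS = 512, RHS = 128).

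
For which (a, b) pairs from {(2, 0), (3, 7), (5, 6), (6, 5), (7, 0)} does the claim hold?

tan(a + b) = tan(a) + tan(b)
(2, 0), (7, 0)

Testing each pair:
(2, 0): LHS = tan(2) ≈ -2.185, RHS = tan(2) ≈ -2.185 → holds
(3, 7): LHS = tan(10) ≈ 0.6484, RHS = tan(3) + tan(7) ≈ 0.7289 → fails
(5, 6): LHS = tan(11) ≈ -226, RHS = tan(5) + tan(6) ≈ -3.672 → fails
(6, 5): LHS = tan(11) ≈ -226, RHS = tan(5) + tan(6) ≈ -3.672 → fails
(7, 0): LHS = tan(7) ≈ 0.8714, RHS = tan(7) ≈ 0.8714 → holds

2 of 5 pairs satisfy the claim.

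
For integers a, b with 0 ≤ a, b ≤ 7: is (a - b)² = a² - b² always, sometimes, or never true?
Sometimes true

It holds at (a, b) = (7, 0) (both sides equal 49), but fails at (a, b) = (6, 1) (LHS = 25, RHS = 35).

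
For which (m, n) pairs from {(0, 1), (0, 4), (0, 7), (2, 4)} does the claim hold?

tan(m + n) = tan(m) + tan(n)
Testing each pair:
(0, 1): LHS = tan(1) ≈ 1.557, RHS = tan(1) ≈ 1.557 → holds
(0, 4): LHS = tan(4) ≈ 1.158, RHS = tan(4) ≈ 1.158 → holds
(0, 7): LHS = tan(7) ≈ 0.8714, RHS = tan(7) ≈ 0.8714 → holds
(2, 4): LHS = tan(6) ≈ -0.291, RHS = tan(2) + tan(4) ≈ -1.027 → fails

3 of 4 pairs satisfy the claim.

Answer: (0, 1), (0, 4), (0, 7)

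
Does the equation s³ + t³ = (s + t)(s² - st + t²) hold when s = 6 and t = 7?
Substituting s = 6, t = 7:

LHS = 6³ + 7³ = 559
RHS = (6 + 7)(6² - 6·7 + 7²) = 559

LHS = RHS, so the equation holds at this point.

Answer: Holds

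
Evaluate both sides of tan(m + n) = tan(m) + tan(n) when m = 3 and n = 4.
LHS = tan(3 + 4) = tan(7) ≈ 0.8714
RHS = tan(3) + tan(4) ≈ 1.015

LHS ≠ RHS (they differ by about 0.1438), so the equation does not hold here.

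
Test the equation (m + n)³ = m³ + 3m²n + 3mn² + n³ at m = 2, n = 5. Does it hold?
Holds

Substituting m = 2, n = 5:

LHS = (2 + 5)³ = 343
RHS = 2³ + 3·2²·5 + 3·2·5² + 5³ = 343

LHS = RHS, so the equation holds at this point.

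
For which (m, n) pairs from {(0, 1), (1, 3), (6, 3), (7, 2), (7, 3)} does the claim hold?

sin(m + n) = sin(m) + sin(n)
(0, 1)

Testing each pair:
(0, 1): LHS = sin(1) ≈ 0.8415, RHS = sin(1) ≈ 0.8415 → holds
(1, 3): LHS = sin(4) ≈ -0.7568, RHS = sin(3) + sin(1) ≈ 0.9826 → fails
(6, 3): LHS = sin(9) ≈ 0.4121, RHS = sin(6) + sin(3) ≈ -0.1383 → fails
(7, 2): LHS = sin(9) ≈ 0.4121, RHS = sin(7) + sin(2) ≈ 1.566 → fails
(7, 3): LHS = sin(10) ≈ -0.544, RHS = sin(3) + sin(7) ≈ 0.7981 → fails

1 of 5 pairs satisfies the claim.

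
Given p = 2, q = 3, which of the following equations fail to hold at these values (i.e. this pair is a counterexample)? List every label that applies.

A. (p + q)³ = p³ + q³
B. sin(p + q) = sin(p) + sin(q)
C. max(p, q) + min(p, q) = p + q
Evaluating each claim at the given values:
A. LHS = 125, RHS = 35 → fails here (LHS ≠ RHS)
B. LHS = sin(5) ≈ -0.9589, RHS = sin(3) + sin(2) ≈ 1.05 → fails here (LHS ≠ RHS)
C. LHS = 5, RHS = 5 → holds here (LHS = RHS)

Answer: A, B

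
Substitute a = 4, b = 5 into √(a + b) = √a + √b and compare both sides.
LHS = √(4 + 5) = 3
RHS = √4 + √5 = 2 + √(5) ≈ 4.236

LHS ≠ RHS (they differ by about 1.236), so the equation does not hold here.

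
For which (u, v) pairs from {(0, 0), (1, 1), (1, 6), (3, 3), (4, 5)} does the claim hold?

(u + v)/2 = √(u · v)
Testing each pair:
(0, 0): LHS = 0, RHS = 0 → holds
(1, 1): LHS = 1, RHS = 1 → holds
(1, 6): LHS = 7/2, RHS = √(6) ≈ 2.449 → fails
(3, 3): LHS = 3, RHS = 3 → holds
(4, 5): LHS = 9/2, RHS = 2·√(5) ≈ 4.472 → fails

3 of 5 pairs satisfy the claim.

Answer: (0, 0), (1, 1), (3, 3)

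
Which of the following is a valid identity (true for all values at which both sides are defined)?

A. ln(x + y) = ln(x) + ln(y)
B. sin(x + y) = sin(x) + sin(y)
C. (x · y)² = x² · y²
C

A: fails at (1, 3) — LHS = ln(4) ≈ 1.386, RHS = ln(3) ≈ 1.099.
B: fails at (5, 8) — LHS = sin(13) ≈ 0.4202, RHS = sin(5) + sin(8) ≈ 0.03043.
C: holds — e.g. at (2, 4), both sides equal 64.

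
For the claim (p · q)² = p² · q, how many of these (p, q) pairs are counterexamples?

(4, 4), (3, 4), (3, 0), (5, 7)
3

Testing each pair:
(4, 4): LHS = 256, RHS = 64 → counterexample
(3, 4): LHS = 144, RHS = 36 → counterexample
(3, 0): LHS = 0, RHS = 0 → satisfies claim
(5, 7): LHS = 1225, RHS = 175 → counterexample

That makes 3 counterexamples.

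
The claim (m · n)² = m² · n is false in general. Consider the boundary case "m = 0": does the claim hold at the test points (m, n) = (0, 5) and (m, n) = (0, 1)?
Yes, holds at both test points

At (0, 5): LHS = 0, RHS = 0 → equal
At (0, 1): LHS = 0, RHS = 0 → equal

So the claim does hold at both of these boundary points, even though it is not an identity.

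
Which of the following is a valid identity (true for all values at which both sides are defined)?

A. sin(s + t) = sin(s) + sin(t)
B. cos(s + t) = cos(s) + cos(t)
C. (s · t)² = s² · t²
A: fails at (2, 7) — LHS = sin(9) ≈ 0.4121, RHS = sin(7) + sin(2) ≈ 1.566.
B: fails at (5, 5) — LHS = cos(10) ≈ -0.8391, RHS = 2·cos(5) ≈ 0.5673.
C: holds — e.g. at (3, 7), both sides equal 441.

Answer: C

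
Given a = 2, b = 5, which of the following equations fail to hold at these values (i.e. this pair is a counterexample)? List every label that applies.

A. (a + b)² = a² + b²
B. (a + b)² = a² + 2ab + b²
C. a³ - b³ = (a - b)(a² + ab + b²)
Evaluating each claim at the given values:
A. LHS = 49, RHS = 29 → fails here (LHS ≠ RHS)
B. LHS = 49, RHS = 49 → holds here (LHS = RHS)
C. LHS = -117, RHS = -117 → holds here (LHS = RHS)

Answer: A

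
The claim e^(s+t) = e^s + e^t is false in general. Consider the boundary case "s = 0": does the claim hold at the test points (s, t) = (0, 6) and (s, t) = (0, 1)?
No, fails at both test points

At (0, 6): LHS = e^6 ≈ 403.4 ≠ RHS = 1 + e^6 ≈ 404.4
At (0, 1): LHS = e ≈ 2.718 ≠ RHS = 1 + e ≈ 3.718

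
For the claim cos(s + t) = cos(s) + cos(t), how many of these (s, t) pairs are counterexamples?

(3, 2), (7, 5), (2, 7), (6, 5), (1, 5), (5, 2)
6

Testing each pair:
(3, 2): LHS = cos(5) ≈ 0.2837, RHS = cos(3) + cos(2) ≈ -1.406 → counterexample
(7, 5): LHS = cos(12) ≈ 0.8439, RHS = cos(5) + cos(7) ≈ 1.038 → counterexample
(2, 7): LHS = cos(9) ≈ -0.9111, RHS = cos(2) + cos(7) ≈ 0.3378 → counterexample
(6, 5): LHS = cos(11) ≈ 0.004426, RHS = cos(5) + cos(6) ≈ 1.244 → counterexample
(1, 5): LHS = cos(6) ≈ 0.9602, RHS = cos(5) + cos(1) ≈ 0.824 → counterexample
(5, 2): LHS = cos(7) ≈ 0.7539, RHS = cos(2) + cos(5) ≈ -0.1325 → counterexample

That makes 6 counterexamples.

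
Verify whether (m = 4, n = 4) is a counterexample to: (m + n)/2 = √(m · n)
Substituting m = 4, n = 4:
LHS = (4 + 4)/2 = 4
RHS = √(4 · 4) = 4

The sides agree, so this pair does not disprove the claim.

Answer: No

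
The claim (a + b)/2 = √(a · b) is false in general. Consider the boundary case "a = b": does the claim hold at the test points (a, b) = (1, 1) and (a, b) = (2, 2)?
At (1, 1): LHS = 1, RHS = 1 → equal
At (2, 2): LHS = 2, RHS = 2 → equal

So the claim does hold at both of these boundary points, even though it is not an identity.

Answer: Yes, holds at both test points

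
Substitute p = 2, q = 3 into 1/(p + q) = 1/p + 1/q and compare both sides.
LHS = 1/(2 + 3) = 1/5
RHS = 1/2 + 1/3 = 5/6

LHS ≠ RHS, so the equation does not hold here.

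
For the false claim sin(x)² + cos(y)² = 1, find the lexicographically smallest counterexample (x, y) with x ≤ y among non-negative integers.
(x, y) = (0, 1)

At (0, 0): both sides equal 1, so it holds there.

Substituting (0, 1) into the claim:
LHS = sin(0)² + cos(1)² = cos(1)² ≈ 0.2919
RHS = 1

Since LHS ≠ RHS, this pair disproves the claim, and no lexicographically smaller pair (x ≤ y, non-negative integers) does.

For instance (3, 6) is also a counterexample (LHS = sin(3)² + cos(6)² ≈ 0.9418, RHS = 1), but it's lexicographically larger.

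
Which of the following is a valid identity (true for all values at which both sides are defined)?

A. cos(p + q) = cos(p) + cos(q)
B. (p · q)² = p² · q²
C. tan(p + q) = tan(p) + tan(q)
A: fails at (3, 3) — LHS = cos(6) ≈ 0.9602, RHS = 2·cos(3) ≈ -1.98.
B: holds — e.g. at (2, 4), both sides equal 64.
C: fails at (5, 5) — LHS = tan(10) ≈ 0.6484, RHS = 2·tan(5) ≈ -6.761.

Answer: B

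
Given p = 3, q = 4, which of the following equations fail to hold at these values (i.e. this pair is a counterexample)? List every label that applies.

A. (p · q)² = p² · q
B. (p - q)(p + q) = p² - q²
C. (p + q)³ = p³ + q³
Evaluating each claim at the given values:
A. LHS = 144, RHS = 36 → fails here (LHS ≠ RHS)
B. LHS = -7, RHS = -7 → holds here (LHS = RHS)
C. LHS = 343, RHS = 91 → fails here (LHS ≠ RHS)

Answer: A, C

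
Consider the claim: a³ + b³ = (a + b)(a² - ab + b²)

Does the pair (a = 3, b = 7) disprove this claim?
No

Substituting a = 3, b = 7:
LHS = 3³ + 7³ = 370
RHS = (3 + 7)(3² - 3·7 + 7²) = 370

The sides agree, so this pair does not disprove the claim.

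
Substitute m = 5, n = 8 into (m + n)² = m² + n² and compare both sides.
LHS = (5 + 8)² = 169
RHS = 5² + 8² = 89

LHS ≠ RHS, so the equation does not hold here.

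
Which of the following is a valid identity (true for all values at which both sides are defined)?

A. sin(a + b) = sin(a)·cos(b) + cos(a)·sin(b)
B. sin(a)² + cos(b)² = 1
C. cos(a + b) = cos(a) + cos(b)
A

A: holds — e.g. at (4, 4), both sides equal sin(8) ≈ 0.9894.
B: fails at (2, 5) — LHS = cos(5)² + sin(2)² ≈ 0.9073, RHS = 1.
C: fails at (2, 4) — LHS = cos(6) ≈ 0.9602, RHS = cos(4) + cos(2) ≈ -1.07.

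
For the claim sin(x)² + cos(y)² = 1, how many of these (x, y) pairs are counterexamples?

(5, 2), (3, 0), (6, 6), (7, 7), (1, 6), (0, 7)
4

Testing each pair:
(5, 2): LHS = cos(2)² + sin(5)² ≈ 1.093, RHS = 1 → counterexample
(3, 0): LHS = sin(3)² + 1 ≈ 1.02, RHS = 1 → counterexample
(6, 6): LHS = sin(6)² + cos(6)² = 1, RHS = 1 → satisfies claim
(7, 7): LHS = sin(7)² + cos(7)² = 1, RHS = 1 → satisfies claim
(1, 6): LHS = sin(1)² + cos(6)² ≈ 1.63, RHS = 1 → counterexample
(0, 7): LHS = cos(7)² ≈ 0.5684, RHS = 1 → counterexample

That makes 4 counterexamples.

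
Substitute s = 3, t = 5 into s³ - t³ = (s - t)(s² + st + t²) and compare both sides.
LHS = 3³ - 5³ = -98
RHS = (3 - 5)(3² + 3·5 + 5²) = -98

LHS = RHS: the two sides agree.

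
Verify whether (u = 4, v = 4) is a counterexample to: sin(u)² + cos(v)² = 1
No

Substituting u = 4, v = 4:
LHS = sin(4)² + cos(4)² = 1
RHS = 1

The sides agree, so this pair does not disprove the claim.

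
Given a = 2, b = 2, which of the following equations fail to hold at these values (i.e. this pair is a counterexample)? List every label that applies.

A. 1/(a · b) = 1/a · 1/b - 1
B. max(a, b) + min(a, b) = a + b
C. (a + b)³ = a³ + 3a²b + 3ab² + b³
A

Evaluating each claim at the given values:
A. LHS = 1/4, RHS = -3/4 → fails here (LHS ≠ RHS)
B. LHS = 4, RHS = 4 → holds here (LHS = RHS)
C. LHS = 64, RHS = 64 → holds here (LHS = RHS)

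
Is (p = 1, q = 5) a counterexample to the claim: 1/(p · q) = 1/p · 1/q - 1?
Substituting p = 1, q = 5:
LHS = 1/(1 · 5) = 1/5
RHS = 1/1 · 1/5 - 1 = -4/5

Since LHS ≠ RHS, this pair disproves the claim.

Answer: Yes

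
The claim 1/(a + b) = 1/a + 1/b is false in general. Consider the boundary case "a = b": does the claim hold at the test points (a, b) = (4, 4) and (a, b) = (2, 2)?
No, fails at both test points

At (4, 4): LHS = 1/8 ≠ RHS = 1/2
At (2, 2): LHS = 1/4 ≠ RHS = 1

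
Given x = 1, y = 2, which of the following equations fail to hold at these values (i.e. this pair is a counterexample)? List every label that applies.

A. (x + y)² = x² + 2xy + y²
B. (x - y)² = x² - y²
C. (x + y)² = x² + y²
Evaluating each claim at the given values:
A. LHS = 9, RHS = 9 → holds here (LHS = RHS)
B. LHS = 1, RHS = -3 → fails here (LHS ≠ RHS)
C. LHS = 9, RHS = 5 → fails here (LHS ≠ RHS)

Answer: B, C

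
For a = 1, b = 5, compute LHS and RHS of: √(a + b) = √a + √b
LHS = √(1 + 5) = √(6) ≈ 2.449
RHS = √1 + √5 = 1 + √(5) ≈ 3.236

LHS ≠ RHS (they differ by about 0.7866), so the equation does not hold here.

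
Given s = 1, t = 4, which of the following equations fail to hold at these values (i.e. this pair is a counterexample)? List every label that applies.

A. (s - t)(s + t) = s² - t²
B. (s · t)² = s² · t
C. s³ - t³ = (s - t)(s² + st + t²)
B

Evaluating each claim at the given values:
A. LHS = -15, RHS = -15 → holds here (LHS = RHS)
B. LHS = 16, RHS = 4 → fails here (LHS ≠ RHS)
C. LHS = -63, RHS = -63 → holds here (LHS = RHS)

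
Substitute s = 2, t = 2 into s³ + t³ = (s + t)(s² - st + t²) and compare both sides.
LHS = 2³ + 2³ = 16
RHS = (2 + 2)(2² - 2·2 + 2²) = 16

LHS = RHS: the two sides agree.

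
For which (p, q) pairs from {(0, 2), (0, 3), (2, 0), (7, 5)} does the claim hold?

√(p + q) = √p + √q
Testing each pair:
(0, 2): LHS = √(2) ≈ 1.414, RHS = √(2) ≈ 1.414 → holds
(0, 3): LHS = √(3) ≈ 1.732, RHS = √(3) ≈ 1.732 → holds
(2, 0): LHS = √(2) ≈ 1.414, RHS = √(2) ≈ 1.414 → holds
(7, 5): LHS = 2·√(3) ≈ 3.464, RHS = √(5) + √(7) ≈ 4.882 → fails

3 of 4 pairs satisfy the claim.

Answer: (0, 2), (0, 3), (2, 0)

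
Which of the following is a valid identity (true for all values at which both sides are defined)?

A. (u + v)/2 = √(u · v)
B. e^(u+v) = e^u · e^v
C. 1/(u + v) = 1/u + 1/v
A: fails at (1, 5) — LHS = 3, RHS = √(5) ≈ 2.236.
B: holds — e.g. at (3, 7), both sides equal e^10 ≈ 22026.5.
C: fails at (1, 1) — LHS = 1/2, RHS = 2.

Answer: B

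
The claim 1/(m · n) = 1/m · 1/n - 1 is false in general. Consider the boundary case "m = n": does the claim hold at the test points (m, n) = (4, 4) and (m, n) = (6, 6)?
No, fails at both test points

At (4, 4): LHS = 1/16 ≠ RHS = -15/16
At (6, 6): LHS = 1/36 ≠ RHS = -35/36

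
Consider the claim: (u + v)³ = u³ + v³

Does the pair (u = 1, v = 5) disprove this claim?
Substituting u = 1, v = 5:
LHS = (1 + 5)³ = 216
RHS = 1³ + 5³ = 126

Since LHS ≠ RHS, this pair disproves the claim.

Answer: Yes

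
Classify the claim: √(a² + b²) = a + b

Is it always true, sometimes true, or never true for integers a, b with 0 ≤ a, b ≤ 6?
Sometimes true

It holds at (a, b) = (5, 0) (both sides equal 5), but fails at (a, b) = (3, 6) (LHS = 3·√(5) ≈ 6.708, RHS = 9).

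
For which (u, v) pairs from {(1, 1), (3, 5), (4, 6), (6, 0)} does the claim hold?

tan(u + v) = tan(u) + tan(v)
Testing each pair:
(1, 1): LHS = tan(2) ≈ -2.185, RHS = 2·tan(1) ≈ 3.115 → fails
(3, 5): LHS = tan(8) ≈ -6.8, RHS = tan(5) + tan(3) ≈ -3.523 → fails
(4, 6): LHS = tan(10) ≈ 0.6484, RHS = tan(6) + tan(4) ≈ 0.8668 → fails
(6, 0): LHS = tan(6) ≈ -0.291, RHS = tan(6) ≈ -0.291 → holds

1 of 4 pairs satisfies the claim.

Answer: (6, 0)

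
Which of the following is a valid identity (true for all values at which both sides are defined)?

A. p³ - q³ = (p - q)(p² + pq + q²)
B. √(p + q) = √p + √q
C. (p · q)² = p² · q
A: holds — e.g. at (1, 4), both sides equal -63.
B: fails at (3, 5) — LHS = 2·√(2) ≈ 2.828, RHS = √(3) + √(5) ≈ 3.968.
C: fails at (3, 4) — LHS = 144, RHS = 36.

Answer: A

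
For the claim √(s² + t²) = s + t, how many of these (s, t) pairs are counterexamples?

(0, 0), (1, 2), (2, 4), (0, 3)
Testing each pair:
(0, 0): LHS = 0, RHS = 0 → satisfies claim
(1, 2): LHS = √(5) ≈ 2.236, RHS = 3 → counterexample
(2, 4): LHS = 2·√(5) ≈ 4.472, RHS = 6 → counterexample
(0, 3): LHS = 3, RHS = 3 → satisfies claim

That makes 2 counterexamples.

Answer: 2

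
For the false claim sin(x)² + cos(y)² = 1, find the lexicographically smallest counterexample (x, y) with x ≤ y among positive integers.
(x, y) = (1, 2)

At (1, 1): both sides equal 1, so it holds there.

Substituting (1, 2) into the claim:
LHS = sin(1)² + cos(2)² ≈ 0.8813
RHS = 1

Since LHS ≠ RHS, this pair disproves the claim, and no lexicographically smaller pair (x ≤ y, positive integers) does.

For instance (4, 7) is also a counterexample (LHS = cos(7)² + sin(4)² ≈ 1.141, RHS = 1), but it's lexicographically larger.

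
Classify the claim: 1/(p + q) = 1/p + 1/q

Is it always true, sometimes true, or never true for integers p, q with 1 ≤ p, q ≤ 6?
Never true

The claim fails for every pair in the range. For instance at (p, q) = (3, 5): LHS = 1/8, RHS = 8/15.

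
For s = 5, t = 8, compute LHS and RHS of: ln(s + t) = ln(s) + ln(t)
LHS = ln(5 + 8) = ln(13) ≈ 2.565
RHS = ln(5) + ln(8) ≈ 3.689

LHS ≠ RHS (they differ by about 1.124), so the equation does not hold here.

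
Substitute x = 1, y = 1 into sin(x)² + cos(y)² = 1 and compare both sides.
LHS = sin(1)² + cos(1)² = 1
RHS = 1

LHS = RHS: the two sides agree.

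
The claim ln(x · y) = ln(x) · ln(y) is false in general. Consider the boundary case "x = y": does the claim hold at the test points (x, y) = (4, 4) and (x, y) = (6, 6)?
No, fails at both test points

At (4, 4): LHS = ln(16) ≈ 2.773 ≠ RHS = ln(4)² ≈ 1.922
At (6, 6): LHS = ln(36) ≈ 3.584 ≠ RHS = ln(6)² ≈ 3.21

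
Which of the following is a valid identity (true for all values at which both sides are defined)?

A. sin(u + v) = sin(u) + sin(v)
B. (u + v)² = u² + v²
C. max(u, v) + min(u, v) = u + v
A: fails at (1, 2) — LHS = sin(3) ≈ 0.1411, RHS = sin(1) + sin(2) ≈ 1.751.
B: fails at (1, 1) — LHS = 4, RHS = 2.
C: holds — e.g. at (5, 8), both sides equal 13.

Answer: C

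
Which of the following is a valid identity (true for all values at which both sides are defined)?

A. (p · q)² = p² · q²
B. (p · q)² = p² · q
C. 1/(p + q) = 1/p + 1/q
A

A: holds — e.g. at (3, 3), both sides equal 81.
B: fails at (3, 4) — LHS = 144, RHS = 36.
C: fails at (3, 3) — LHS = 1/6, RHS = 2/3.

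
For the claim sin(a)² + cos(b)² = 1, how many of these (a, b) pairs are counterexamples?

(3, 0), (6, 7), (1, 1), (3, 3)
Testing each pair:
(3, 0): LHS = sin(3)² + 1 ≈ 1.02, RHS = 1 → counterexample
(6, 7): LHS = sin(6)² + cos(7)² ≈ 0.6464, RHS = 1 → counterexample
(1, 1): LHS = cos(1)² + sin(1)² = 1, RHS = 1 → satisfies claim
(3, 3): LHS = sin(3)² + cos(3)² = 1, RHS = 1 → satisfies claim

That makes 2 counterexamples.

Answer: 2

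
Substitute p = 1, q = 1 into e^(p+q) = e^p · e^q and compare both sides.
LHS = e^(1+1) = e^2 ≈ 7.389
RHS = e^1 · e^1 = e^2 ≈ 7.389

LHS = RHS: the two sides agree.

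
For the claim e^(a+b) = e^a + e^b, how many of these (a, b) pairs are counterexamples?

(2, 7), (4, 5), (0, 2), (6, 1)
4

Testing each pair:
(2, 7): LHS = e^9 ≈ 8103, RHS = e^2 + e^7 ≈ 1104 → counterexample
(4, 5): LHS = e^9 ≈ 8103, RHS = e^4 + e^5 ≈ 203 → counterexample
(0, 2): LHS = e^2 ≈ 7.389, RHS = 1 + e^2 ≈ 8.389 → counterexample
(6, 1): LHS = e^7 ≈ 1097, RHS = e + e^6 ≈ 406.1 → counterexample

That makes 4 counterexamples.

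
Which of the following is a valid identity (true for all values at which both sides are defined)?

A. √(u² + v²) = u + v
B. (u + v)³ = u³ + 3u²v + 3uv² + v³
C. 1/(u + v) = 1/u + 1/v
B

A: fails at (2, 4) — LHS = 2·√(5) ≈ 4.472, RHS = 6.
B: holds — e.g. at (2, 7), both sides equal 729.
C: fails at (1, 5) — LHS = 1/6, RHS = 6/5.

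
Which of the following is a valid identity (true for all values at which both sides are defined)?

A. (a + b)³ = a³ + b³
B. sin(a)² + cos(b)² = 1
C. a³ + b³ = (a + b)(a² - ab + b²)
C

A: fails at (6, 7) — LHS = 2197, RHS = 559.
B: fails at (2, 5) — LHS = cos(5)² + sin(2)² ≈ 0.9073, RHS = 1.
C: holds — e.g. at (0, 1), both sides equal 1.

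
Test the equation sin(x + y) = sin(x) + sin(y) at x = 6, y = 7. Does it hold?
Substituting x = 6, y = 7:

LHS = sin(6 + 7) = sin(13) ≈ 0.4202
RHS = sin(6) + sin(7) ≈ 0.3776

LHS ≠ RHS, so the equation does not hold at this point.

Answer: Fails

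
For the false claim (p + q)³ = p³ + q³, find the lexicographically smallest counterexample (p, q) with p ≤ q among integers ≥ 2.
Substituting (2, 2) into the claim:
LHS = (2 + 2)³ = 64
RHS = 2³ + 2³ = 16

Since LHS ≠ RHS, this pair disproves the claim, and no lexicographically smaller pair (p ≤ q, integers ≥ 2) does.

For instance (3, 8) is also a counterexample (LHS = 1331, RHS = 539), but it's lexicographically larger.

Answer: (p, q) = (2, 2)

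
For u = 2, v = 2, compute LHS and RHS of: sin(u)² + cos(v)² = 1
LHS = sin(2)² + cos(2)² = 1
RHS = 1

LHS = RHS: the two sides agree.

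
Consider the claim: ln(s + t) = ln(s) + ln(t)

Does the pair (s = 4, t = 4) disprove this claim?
Yes

Substituting s = 4, t = 4:
LHS = ln(4 + 4) = ln(8) ≈ 2.079
RHS = ln(4) + ln(4) = 2·ln(4) ≈ 2.773

Since LHS ≠ RHS, this pair disproves the claim.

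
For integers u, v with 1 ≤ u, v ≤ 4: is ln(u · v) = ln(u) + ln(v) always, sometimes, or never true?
The identity holds for every pair in the range. For instance at (u, v) = (1, 1): both sides equal 0.

Answer: Always true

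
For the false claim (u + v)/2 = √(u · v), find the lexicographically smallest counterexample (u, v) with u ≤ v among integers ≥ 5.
(u, v) = (5, 6)

At (5, 5): both sides equal 5, so it holds there.

Substituting (5, 6) into the claim:
LHS = (5 + 6)/2 = 11/2
RHS = √(5 · 6) = √(30) ≈ 5.477

Since LHS ≠ RHS, this pair disproves the claim, and no lexicographically smaller pair (u ≤ v, integers ≥ 5) does.

For instance (6, 12) is also a counterexample (LHS = 9, RHS = 6·√(2) ≈ 8.485), but it's lexicographically larger.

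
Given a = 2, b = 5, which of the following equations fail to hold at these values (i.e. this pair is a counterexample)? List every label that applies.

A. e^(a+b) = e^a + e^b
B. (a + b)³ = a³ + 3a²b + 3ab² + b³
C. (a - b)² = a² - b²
A, C

Evaluating each claim at the given values:
A. LHS = e^7 ≈ 1097, RHS = e^2 + e^5 ≈ 155.8 → fails here (LHS ≠ RHS)
B. LHS = 343, RHS = 343 → holds here (LHS = RHS)
C. LHS = 9, RHS = -21 → fails here (LHS ≠ RHS)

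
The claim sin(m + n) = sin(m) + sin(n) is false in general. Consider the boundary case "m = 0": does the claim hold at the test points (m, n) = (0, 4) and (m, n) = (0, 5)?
At (0, 4): LHS = sin(4) ≈ -0.7568, RHS = sin(4) ≈ -0.7568 → equal
At (0, 5): LHS = sin(5) ≈ -0.9589, RHS = sin(5) ≈ -0.9589 → equal

So the claim does hold at both of these boundary points, even though it is not an identity.

Answer: Yes, holds at both test points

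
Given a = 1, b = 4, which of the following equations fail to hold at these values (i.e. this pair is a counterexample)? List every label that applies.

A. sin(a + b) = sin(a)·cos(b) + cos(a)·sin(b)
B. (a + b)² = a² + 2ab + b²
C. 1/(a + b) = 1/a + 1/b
C

Evaluating each claim at the given values:
A. LHS = sin(5) ≈ -0.9589, RHS = sin(1)·cos(4) + sin(4)·cos(1) ≈ -0.9589 → holds here (LHS = RHS)
B. LHS = 25, RHS = 25 → holds here (LHS = RHS)
C. LHS = 1/5, RHS = 5/4 → fails here (LHS ≠ RHS)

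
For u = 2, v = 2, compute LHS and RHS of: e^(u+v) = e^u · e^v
LHS = e^(2+2) = e^4 ≈ 54.6
RHS = e^2 · e^2 = e^4 ≈ 54.6

LHS = RHS: the two sides agree.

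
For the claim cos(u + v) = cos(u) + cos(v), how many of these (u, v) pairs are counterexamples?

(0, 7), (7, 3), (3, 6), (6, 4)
Testing each pair:
(0, 7): LHS = cos(7) ≈ 0.7539, RHS = cos(7) + 1 ≈ 1.754 → counterexample
(7, 3): LHS = cos(10) ≈ -0.8391, RHS = cos(3) + cos(7) ≈ -0.2361 → counterexample
(3, 6): LHS = cos(9) ≈ -0.9111, RHS = cos(3) + cos(6) ≈ -0.02982 → counterexample
(6, 4): LHS = cos(10) ≈ -0.8391, RHS = cos(4) + cos(6) ≈ 0.3065 → counterexample

That makes 4 counterexamples.

Answer: 4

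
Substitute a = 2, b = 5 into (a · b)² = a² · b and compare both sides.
LHS = (2 · 5)² = 100
RHS = 2² · 5 = 20

LHS ≠ RHS, so the equation does not hold here.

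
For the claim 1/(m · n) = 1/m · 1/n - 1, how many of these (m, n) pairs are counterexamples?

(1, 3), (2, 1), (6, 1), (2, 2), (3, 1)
5

Testing each pair:
(1, 3): LHS = 1/3, RHS = -2/3 → counterexample
(2, 1): LHS = 1/2, RHS = -1/2 → counterexample
(6, 1): LHS = 1/6, RHS = -5/6 → counterexample
(2, 2): LHS = 1/4, RHS = -3/4 → counterexample
(3, 1): LHS = 1/3, RHS = -2/3 → counterexample

That makes 5 counterexamples.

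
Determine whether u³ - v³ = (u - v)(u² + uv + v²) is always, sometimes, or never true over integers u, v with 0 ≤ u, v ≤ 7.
The identity holds for every pair in the range. For instance at (u, v) = (6, 5): both sides equal 91.

Answer: Always true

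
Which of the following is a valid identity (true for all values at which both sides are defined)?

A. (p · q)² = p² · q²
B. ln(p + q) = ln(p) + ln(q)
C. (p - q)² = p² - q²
A: holds — e.g. at (1, 1), both sides equal 1.
B: fails at (5, 5) — LHS = ln(10) ≈ 2.303, RHS = 2·ln(5) ≈ 3.219.
C: fails at (2, 7) — LHS = 25, RHS = -45.

Answer: A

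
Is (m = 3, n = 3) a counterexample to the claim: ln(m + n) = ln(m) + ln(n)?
Yes

Substituting m = 3, n = 3:
LHS = ln(3 + 3) = ln(6) ≈ 1.792
RHS = ln(3) + ln(3) = 2·ln(3) ≈ 2.197

Since LHS ≠ RHS, this pair disproves the claim.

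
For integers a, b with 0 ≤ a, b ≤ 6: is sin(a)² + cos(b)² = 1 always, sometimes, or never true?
It holds at (a, b) = (0, 0) (both sides equal 1), but fails at (a, b) = (2, 6) (LHS = sin(2)² + cos(6)² ≈ 1.749, RHS = 1).

Answer: Sometimes true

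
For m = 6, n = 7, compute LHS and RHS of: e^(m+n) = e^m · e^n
LHS = e^(6+7) = e^13 ≈ 442413.4
RHS = e^6 · e^7 = e^13 ≈ 442413.4

LHS = RHS: the two sides agree.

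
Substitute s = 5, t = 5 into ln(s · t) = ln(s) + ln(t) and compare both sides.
LHS = ln(5 · 5) = ln(25) ≈ 3.219
RHS = ln(5) + ln(5) = 2·ln(5) ≈ 3.219

LHS = RHS: the two sides agree.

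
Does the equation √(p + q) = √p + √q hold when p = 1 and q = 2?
Substituting p = 1, q = 2:

LHS = √(1 + 2) = √(3) ≈ 1.732
RHS = √1 + √2 = 1 + √(2) ≈ 2.414

LHS ≠ RHS, so the equation does not hold at this point.

Answer: Fails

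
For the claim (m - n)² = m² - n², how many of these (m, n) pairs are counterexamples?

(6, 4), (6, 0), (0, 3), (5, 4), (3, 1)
Testing each pair:
(6, 4): LHS = 4, RHS = 20 → counterexample
(6, 0): LHS = 36, RHS = 36 → satisfies claim
(0, 3): LHS = 9, RHS = -9 → counterexample
(5, 4): LHS = 1, RHS = 9 → counterexample
(3, 1): LHS = 4, RHS = 8 → counterexample

That makes 4 counterexamples.

Answer: 4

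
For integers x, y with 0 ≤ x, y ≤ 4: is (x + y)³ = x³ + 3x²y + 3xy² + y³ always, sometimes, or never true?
Always true

The identity holds for every pair in the range. For instance at (x, y) = (2, 2): both sides equal 64.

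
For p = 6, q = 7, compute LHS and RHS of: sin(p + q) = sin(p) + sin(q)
LHS = sin(6 + 7) = sin(13) ≈ 0.4202
RHS = sin(6) + sin(7) ≈ 0.3776

LHS ≠ RHS (they differ by about 0.0426), so the equation does not hold here.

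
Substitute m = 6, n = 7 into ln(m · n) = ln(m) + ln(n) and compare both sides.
LHS = ln(6 · 7) = ln(42) ≈ 3.738
RHS = ln(6) + ln(7) ≈ 3.738

LHS = RHS: the two sides agree.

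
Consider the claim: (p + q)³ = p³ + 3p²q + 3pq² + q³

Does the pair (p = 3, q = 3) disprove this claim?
Substituting p = 3, q = 3:
LHS = (3 + 3)³ = 216
RHS = 3³ + 3·3²·3 + 3·3·3² + 3³ = 216

The sides agree, so this pair does not disprove the claim.

Answer: No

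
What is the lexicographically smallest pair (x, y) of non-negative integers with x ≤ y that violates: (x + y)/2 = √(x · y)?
(x, y) = (0, 1)

Substituting (0, 1) into the claim:
LHS = (0 + 1)/2 = 1/2
RHS = √(0 · 1) = 0

Since LHS ≠ RHS, this pair disproves the claim, and no lexicographically smaller pair (x ≤ y, non-negative integers) does.

For instance (1, 2) is also a counterexample (LHS = 3/2, RHS = √(2) ≈ 1.414), but it's lexicographically larger.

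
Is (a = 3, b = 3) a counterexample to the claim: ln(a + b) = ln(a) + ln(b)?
Yes

Substituting a = 3, b = 3:
LHS = ln(3 + 3) = ln(6) ≈ 1.792
RHS = ln(3) + ln(3) = 2·ln(3) ≈ 2.197

Since LHS ≠ RHS, this pair disproves the claim.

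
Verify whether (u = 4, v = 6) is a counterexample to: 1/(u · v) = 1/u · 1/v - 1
Yes

Substituting u = 4, v = 6:
LHS = 1/(4 · 6) = 1/24
RHS = 1/4 · 1/6 - 1 = -23/24

Since LHS ≠ RHS, this pair disproves the claim.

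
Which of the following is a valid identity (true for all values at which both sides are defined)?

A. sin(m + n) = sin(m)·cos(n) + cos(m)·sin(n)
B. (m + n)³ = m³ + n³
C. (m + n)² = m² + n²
A

A: holds — e.g. at (0, 1), both sides equal sin(1) ≈ 0.8415.
B: fails at (3, 4) — LHS = 343, RHS = 91.
C: fails at (2, 2) — LHS = 16, RHS = 8.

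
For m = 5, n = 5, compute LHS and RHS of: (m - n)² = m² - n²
LHS = (5 - 5)² = 0
RHS = 5² - 5² = 0

LHS = RHS: the two sides agree.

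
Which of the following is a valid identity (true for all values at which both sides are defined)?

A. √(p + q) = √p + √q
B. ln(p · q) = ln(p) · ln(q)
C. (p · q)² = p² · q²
C

A: fails at (3, 3) — LHS = √(6) ≈ 2.449, RHS = 2·√(3) ≈ 3.464.
B: fails at (4, 4) — LHS = ln(16) ≈ 2.773, RHS = ln(4)² ≈ 1.922.
C: holds — e.g. at (1, 3), both sides equal 9.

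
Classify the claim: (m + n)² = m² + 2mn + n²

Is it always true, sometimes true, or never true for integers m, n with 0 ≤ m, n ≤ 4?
Always true

The identity holds for every pair in the range. For instance at (m, n) = (4, 3): both sides equal 49.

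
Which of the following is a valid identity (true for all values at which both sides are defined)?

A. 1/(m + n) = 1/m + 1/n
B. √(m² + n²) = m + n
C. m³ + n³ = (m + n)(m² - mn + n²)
C

A: fails at (4, 6) — LHS = 1/10, RHS = 5/12.
B: fails at (1, 3) — LHS = √(10) ≈ 3.162, RHS = 4.
C: holds — e.g. at (0, 1), both sides equal 1.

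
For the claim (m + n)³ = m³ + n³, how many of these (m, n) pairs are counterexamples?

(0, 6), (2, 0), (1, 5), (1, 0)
Testing each pair:
(0, 6): LHS = 216, RHS = 216 → satisfies claim
(2, 0): LHS = 8, RHS = 8 → satisfies claim
(1, 5): LHS = 216, RHS = 126 → counterexample
(1, 0): LHS = 1, RHS = 1 → satisfies claim

That makes 1 counterexample.

Answer: 1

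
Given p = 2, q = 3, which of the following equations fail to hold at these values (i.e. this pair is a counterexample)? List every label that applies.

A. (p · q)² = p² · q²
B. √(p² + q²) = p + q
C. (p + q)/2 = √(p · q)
B, C

Evaluating each claim at the given values:
A. LHS = 36, RHS = 36 → holds here (LHS = RHS)
B. LHS = √(13) ≈ 3.606, RHS = 5 → fails here (LHS ≠ RHS)
C. LHS = 5/2, RHS = √(6) ≈ 2.449 → fails here (LHS ≠ RHS)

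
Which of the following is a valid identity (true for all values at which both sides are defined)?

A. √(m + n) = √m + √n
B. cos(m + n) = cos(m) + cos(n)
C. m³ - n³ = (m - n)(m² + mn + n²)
A: fails at (2, 4) — LHS = √(6) ≈ 2.449, RHS = √(2) + 2 ≈ 3.414.
B: fails at (3, 4) — LHS = cos(7) ≈ 0.7539, RHS = cos(3) + cos(4) ≈ -1.644.
C: holds — e.g. at (2, 7), both sides equal -335.

Answer: C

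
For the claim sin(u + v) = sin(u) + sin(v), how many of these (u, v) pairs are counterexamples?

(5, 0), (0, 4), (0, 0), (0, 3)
Testing each pair:
(5, 0): LHS = sin(5) ≈ -0.9589, RHS = sin(5) ≈ -0.9589 → satisfies claim
(0, 4): LHS = sin(4) ≈ -0.7568, RHS = sin(4) ≈ -0.7568 → satisfies claim
(0, 0): LHS = 0, RHS = 0 → satisfies claim
(0, 3): LHS = sin(3) ≈ 0.1411, RHS = sin(3) ≈ 0.1411 → satisfies claim

That makes 0 counterexamples.

Answer: 0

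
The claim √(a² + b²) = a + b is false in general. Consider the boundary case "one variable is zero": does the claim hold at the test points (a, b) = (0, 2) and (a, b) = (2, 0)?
At (0, 2): LHS = 2, RHS = 2 → equal
At (2, 0): LHS = 2, RHS = 2 → equal

So the claim does hold at both of these boundary points, even though it is not an identity.

Answer: Yes, holds at both test points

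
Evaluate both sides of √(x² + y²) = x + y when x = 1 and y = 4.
LHS = √(1² + 4²) = √(17) ≈ 4.123
RHS = 1 + 4 = 5

LHS ≠ RHS (they differ by about 0.8769), so the equation does not hold here.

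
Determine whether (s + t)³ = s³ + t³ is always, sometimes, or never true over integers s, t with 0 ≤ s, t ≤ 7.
Sometimes true

It holds at (s, t) = (0, 2) (both sides equal 8), but fails at (s, t) = (2, 3) (LHS = 125, RHS = 35).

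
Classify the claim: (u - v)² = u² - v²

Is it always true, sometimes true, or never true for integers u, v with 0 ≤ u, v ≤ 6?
Sometimes true

It holds at (u, v) = (6, 0) (both sides equal 36), but fails at (u, v) = (4, 2) (LHS = 4, RHS = 12).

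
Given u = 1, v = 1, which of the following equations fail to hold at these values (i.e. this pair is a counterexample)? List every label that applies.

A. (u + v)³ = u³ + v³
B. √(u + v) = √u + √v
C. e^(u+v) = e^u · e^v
Evaluating each claim at the given values:
A. LHS = 8, RHS = 2 → fails here (LHS ≠ RHS)
B. LHS = √(2) ≈ 1.414, RHS = 2 → fails here (LHS ≠ RHS)
C. LHS = e^2 ≈ 7.389, RHS = e^2 ≈ 7.389 → holds here (LHS = RHS)

Answer: A, B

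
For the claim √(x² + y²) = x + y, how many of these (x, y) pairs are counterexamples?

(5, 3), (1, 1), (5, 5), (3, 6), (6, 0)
Testing each pair:
(5, 3): LHS = √(34) ≈ 5.831, RHS = 8 → counterexample
(1, 1): LHS = √(2) ≈ 1.414, RHS = 2 → counterexample
(5, 5): LHS = 5·√(2) ≈ 7.071, RHS = 10 → counterexample
(3, 6): LHS = 3·√(5) ≈ 6.708, RHS = 9 → counterexample
(6, 0): LHS = 6, RHS = 6 → satisfies claim

That makes 4 counterexamples.

Answer: 4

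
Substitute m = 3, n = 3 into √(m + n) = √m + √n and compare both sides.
LHS = √(3 + 3) = √(6) ≈ 2.449
RHS = √3 + √3 = 2·√(3) ≈ 3.464

LHS ≠ RHS (they differ by about 1.015), so the equation does not hold here.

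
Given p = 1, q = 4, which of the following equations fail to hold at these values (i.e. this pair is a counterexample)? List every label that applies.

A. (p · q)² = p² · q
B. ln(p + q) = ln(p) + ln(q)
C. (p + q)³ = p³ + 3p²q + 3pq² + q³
A, B

Evaluating each claim at the given values:
A. LHS = 16, RHS = 4 → fails here (LHS ≠ RHS)
B. LHS = ln(5) ≈ 1.609, RHS = ln(4) ≈ 1.386 → fails here (LHS ≠ RHS)
C. LHS = 125, RHS = 125 → holds here (LHS = RHS)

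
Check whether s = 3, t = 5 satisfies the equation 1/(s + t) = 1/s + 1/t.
Substituting s = 3, t = 5:

LHS = 1/(3 + 5) = 1/8
RHS = 1/3 + 1/5 = 8/15

LHS ≠ RHS, so the equation does not hold at this point.

Answer: Fails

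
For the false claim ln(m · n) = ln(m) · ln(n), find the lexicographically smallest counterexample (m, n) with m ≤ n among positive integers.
(m, n) = (1, 2)

Substituting (1, 2) into the claim:
LHS = ln(1 · 2) = ln(2) ≈ 0.6931
RHS = ln(1) · ln(2) = 0

Since LHS ≠ RHS, this pair disproves the claim, and no lexicographically smaller pair (m ≤ n, positive integers) does.

For instance (4, 6) is also a counterexample (LHS = ln(24) ≈ 3.178, RHS = ln(4)·ln(6) ≈ 2.484), but it's lexicographically larger.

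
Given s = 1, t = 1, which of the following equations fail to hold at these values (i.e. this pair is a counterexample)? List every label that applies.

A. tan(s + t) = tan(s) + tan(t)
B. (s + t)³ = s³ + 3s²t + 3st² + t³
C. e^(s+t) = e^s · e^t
A

Evaluating each claim at the given values:
A. LHS = tan(2) ≈ -2.185, RHS = 2·tan(1) ≈ 3.115 → fails here (LHS ≠ RHS)
B. LHS = 8, RHS = 8 → holds here (LHS = RHS)
C. LHS = e^2 ≈ 7.389, RHS = e^2 ≈ 7.389 → holds here (LHS = RHS)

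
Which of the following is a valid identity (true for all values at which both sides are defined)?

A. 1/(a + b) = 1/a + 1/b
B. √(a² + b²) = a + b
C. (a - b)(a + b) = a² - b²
A: fails at (1, 2) — LHS = 1/3, RHS = 3/2.
B: fails at (2, 3) — LHS = √(13) ≈ 3.606, RHS = 5.
C: holds — e.g. at (2, 7), both sides equal -45.

Answer: C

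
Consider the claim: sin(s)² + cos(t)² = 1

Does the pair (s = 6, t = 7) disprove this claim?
Yes

Substituting s = 6, t = 7:
LHS = sin(6)² + cos(7)² ≈ 0.6464
RHS = 1

Since LHS ≠ RHS, this pair disproves the claim.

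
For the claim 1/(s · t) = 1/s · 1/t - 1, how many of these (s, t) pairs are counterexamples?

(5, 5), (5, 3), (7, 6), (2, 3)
4

Testing each pair:
(5, 5): LHS = 1/25, RHS = -24/25 → counterexample
(5, 3): LHS = 1/15, RHS = -14/15 → counterexample
(7, 6): LHS = 1/42, RHS = -41/42 → counterexample
(2, 3): LHS = 1/6, RHS = -5/6 → counterexample

That makes 4 counterexamples.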